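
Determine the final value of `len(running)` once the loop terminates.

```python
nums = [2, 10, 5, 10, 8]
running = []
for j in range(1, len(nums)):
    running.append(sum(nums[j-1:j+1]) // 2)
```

Let's trace through this code step by step.

Initialize: nums = [2, 10, 5, 10, 8]
Initialize: running = []
Entering loop: for j in range(1, len(nums)):
After iteration 1: j = 1, running = [6]
After iteration 2: j = 2, running = [6, 7]
After iteration 3: j = 3, running = [6, 7, 7]
After iteration 4: j = 4, running = [6, 7, 7, 9]
Loop ends.
len(running) = 4

Final answer: 4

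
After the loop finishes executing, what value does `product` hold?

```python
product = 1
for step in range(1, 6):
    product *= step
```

Let's trace through this code step by step.

Initialize: product = 1
Entering loop: for step in range(1, 6):
After iteration 1: step = 1, product = 1
After iteration 2: step = 2, product = 2
After iteration 3: step = 3, product = 6
After iteration 4: step = 4, product = 24
After iteration 5: step = 5, product = 120
Loop ends.

Final answer: 120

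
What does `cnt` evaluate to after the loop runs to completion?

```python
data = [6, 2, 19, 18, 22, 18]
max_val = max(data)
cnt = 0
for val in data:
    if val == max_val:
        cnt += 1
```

Let's trace through this code step by step.

Initialize: data = [6, 2, 19, 18, 22, 18]
Initialize: max_val = 22
Initialize: cnt = 0
Entering loop: for val in data:
After iteration 1: val = 6, cnt = 0
After iteration 2: val = 2, cnt = 0
After iteration 3: val = 19, cnt = 0
After iteration 4: val = 18, cnt = 0
After iteration 5: val = 22, cnt = 1
After iteration 6: val = 18, cnt = 1
Loop ends.

Final answer: 1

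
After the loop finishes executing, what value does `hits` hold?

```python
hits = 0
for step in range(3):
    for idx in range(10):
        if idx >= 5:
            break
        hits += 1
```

Let's trace through this code step by step.

Initialize: hits = 0
Entering loop: for step in range(3):
After iteration 1: step = 0, hits = 5
After iteration 2: step = 1, hits = 10
After iteration 3: step = 2, hits = 15
Loop ends.

Final answer: 15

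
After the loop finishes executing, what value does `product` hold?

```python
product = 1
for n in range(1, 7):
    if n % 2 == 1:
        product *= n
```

Let's trace through this code step by step.

Initialize: product = 1
Entering loop: for n in range(1, 7):
After iteration 1: n = 1, product = 1
After iteration 2: n = 2, product = 1
After iteration 3: n = 3, product = 3
After iteration 4: n = 4, product = 3
After iteration 5: n = 5, product = 15
After iteration 6: n = 6, product = 15
Loop ends.

Final answer: 15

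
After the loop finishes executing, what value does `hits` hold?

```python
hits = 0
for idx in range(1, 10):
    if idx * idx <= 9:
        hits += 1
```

Let's trace through this code step by step.

Initialize: hits = 0
Entering loop: for idx in range(1, 10):
After iteration 1: idx = 1, hits = 1
After iteration 2: idx = 2, hits = 2
After iteration 3: idx = 3, hits = 3
After iteration 4: idx = 4, hits = 3
After iteration 5: idx = 5, hits = 3
After iteration 6: idx = 6, hits = 3
After iteration 7: idx = 7, hits = 3
After iteration 8: idx = 8, hits = 3
After iteration 9: idx = 9, hits = 3
Loop ends.

Final answer: 3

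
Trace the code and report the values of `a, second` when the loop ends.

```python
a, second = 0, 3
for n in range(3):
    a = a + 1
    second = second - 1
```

Let's trace through this code step by step.

Initialize: a = 0
Initialize: second = 3
Entering loop: for n in range(3):
After iteration 1: n = 0, a = 1, second = 2
After iteration 2: n = 1, a = 2, second = 1
After iteration 3: n = 2, a = 3, second = 0
Loop ends.

Final answer: 3, 0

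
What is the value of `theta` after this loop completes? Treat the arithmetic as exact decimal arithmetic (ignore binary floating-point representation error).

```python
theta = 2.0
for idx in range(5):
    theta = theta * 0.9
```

Let's trace through this code step by step.

Initialize: theta = 2.0
Entering loop: for idx in range(5):
After iteration 1: idx = 0, theta = 1.8
After iteration 2: idx = 1, theta = 1.62
After iteration 3: idx = 2, theta = 1.458
After iteration 4: idx = 3, theta = 1.3122
After iteration 5: idx = 4, theta = 1.18098
Loop ends.

Final answer: 1.18098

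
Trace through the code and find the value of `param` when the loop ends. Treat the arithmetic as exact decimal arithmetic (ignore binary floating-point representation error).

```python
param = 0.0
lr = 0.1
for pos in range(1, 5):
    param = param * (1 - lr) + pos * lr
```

Let's trace through this code step by step.

Initialize: param = 0.0
Initialize: lr = 0.1
Entering loop: for pos in range(1, 5):
After iteration 1: pos = 1, param = 0.1
After iteration 2: pos = 2, param = 0.29
After iteration 3: pos = 3, param = 0.561
After iteration 4: pos = 4, param = 0.9049
Loop ends.

Final answer: 0.9049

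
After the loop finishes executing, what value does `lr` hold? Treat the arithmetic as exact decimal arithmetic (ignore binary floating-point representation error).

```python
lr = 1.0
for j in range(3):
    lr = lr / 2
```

Let's trace through this code step by step.

Initialize: lr = 1.0
Entering loop: for j in range(3):
After iteration 1: j = 0, lr = 0.5
After iteration 2: j = 1, lr = 0.25
After iteration 3: j = 2, lr = 0.125
Loop ends.

Final answer: 0.125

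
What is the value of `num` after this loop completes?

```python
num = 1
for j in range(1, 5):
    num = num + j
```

Let's trace through this code step by step.

Initialize: num = 1
Entering loop: for j in range(1, 5):
After iteration 1: j = 1, num = 2
After iteration 2: j = 2, num = 4
After iteration 3: j = 3, num = 7
After iteration 4: j = 4, num = 11
Loop ends.

Final answer: 11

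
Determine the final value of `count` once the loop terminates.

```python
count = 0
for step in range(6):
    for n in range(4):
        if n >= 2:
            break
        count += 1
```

Let's trace through this code step by step.

Initialize: count = 0
Entering loop: for step in range(6):
After iteration 1: step = 0, count = 2
After iteration 2: step = 1, count = 4
After iteration 3: step = 2, count = 6
After iteration 4: step = 3, count = 8
After iteration 5: step = 4, count = 10
After iteration 6: step = 5, count = 12
Loop ends.

Final answer: 12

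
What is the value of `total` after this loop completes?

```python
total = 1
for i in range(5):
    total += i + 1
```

Let's trace through this code step by step.

Initialize: total = 1
Entering loop: for i in range(5):
After iteration 1: i = 0, total = 2
After iteration 2: i = 1, total = 4
After iteration 3: i = 2, total = 7
After iteration 4: i = 3, total = 11
After iteration 5: i = 4, total = 16
Loop ends.

Final answer: 16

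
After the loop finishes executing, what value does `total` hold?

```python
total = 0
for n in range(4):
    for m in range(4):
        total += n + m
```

Let's trace through this code step by step.

Initialize: total = 0
Entering loop: for n in range(4):
After iteration 1: n = 0, total = 6
After iteration 2: n = 1, total = 16
After iteration 3: n = 2, total = 30
After iteration 4: n = 3, total = 48
Loop ends.

Final answer: 48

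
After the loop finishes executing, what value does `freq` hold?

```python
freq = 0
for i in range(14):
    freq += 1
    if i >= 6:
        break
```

Let's trace through this code step by step.

Initialize: freq = 0
Entering loop: for i in range(14):
After iteration 1: i = 0, freq = 1
After iteration 2: i = 1, freq = 2
After iteration 3: i = 2, freq = 3
After iteration 4: i = 3, freq = 4
After iteration 5: i = 4, freq = 5
After iteration 6: i = 5, freq = 6
After iteration 7: i = 6, freq = 7
Loop ends.

Final answer: 7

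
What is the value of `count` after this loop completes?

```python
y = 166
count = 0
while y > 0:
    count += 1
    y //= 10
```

Let's trace through this code step by step.

Initialize: y = 166
Initialize: count = 0
Entering loop: while y > 0:
After iteration 1: y = 16, count = 1
After iteration 2: y = 1, count = 2
After iteration 3: y = 0, count = 3
Loop ends.

Final answer: 3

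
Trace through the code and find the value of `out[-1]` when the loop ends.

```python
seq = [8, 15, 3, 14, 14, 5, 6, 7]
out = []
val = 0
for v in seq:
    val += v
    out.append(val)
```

Let's trace through this code step by step.

Initialize: seq = [8, 15, 3, 14, 14, 5, 6, 7]
Initialize: out = []
Initialize: val = 0
Entering loop: for v in seq:
After iteration 1: v = 8, out = [8], val = 8
After iteration 2: v = 15, out = [8, 23], val = 23
After iteration 3: v = 3, out = [8, 23, 26], val = 26
After iteration 4: v = 14, out = [8, 23, 26, 40], val = 40
After iteration 5: v = 14, out = [8, 23, 26, 40, 54], val = 54
After iteration 6: v = 5, out = [8, 23, 26, 40, 54, 59], val = 59
After iteration 7: v = 6, out = [8, 23, 26, 40, 54, 59, 65], val = 65
After iteration 8: v = 7, out = [8, 23, 26, 40, 54, 59, 65, 72], val = 72
Loop ends.
out[-1] = 72

Final answer: 72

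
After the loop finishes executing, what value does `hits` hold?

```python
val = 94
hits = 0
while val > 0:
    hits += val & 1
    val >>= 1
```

Let's trace through this code step by step.

Initialize: val = 94
Initialize: hits = 0
Entering loop: while val > 0:
After iteration 1: val = 47, hits = 0
After iteration 2: val = 23, hits = 1
After iteration 3: val = 11, hits = 2
After iteration 4: val = 5, hits = 3
After iteration 5: val = 2, hits = 4
After iteration 6: val = 1, hits = 4
After iteration 7: val = 0, hits = 5
Loop ends.

Final answer: 5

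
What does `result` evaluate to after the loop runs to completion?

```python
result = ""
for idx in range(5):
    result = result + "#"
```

Let's trace through this code step by step.

Initialize: result = ''
Entering loop: for idx in range(5):
After iteration 1: idx = 0, result = '#'
After iteration 2: idx = 1, result = '##'
After iteration 3: idx = 2, result = '###'
After iteration 4: idx = 3, result = '####'
After iteration 5: idx = 4, result = '#####'
Loop ends.

Final answer: '#####'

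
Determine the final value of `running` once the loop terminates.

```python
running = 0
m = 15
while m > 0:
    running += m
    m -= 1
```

Let's trace through this code step by step.

Initialize: running = 0
Initialize: m = 15
Entering loop: while m > 0:
After iteration 1: running = 15, m = 14
After iteration 2: running = 29, m = 13
After iteration 3: running = 42, m = 12
After iteration 4: running = 54, m = 11
After iteration 5: running = 65, m = 10
After iteration 6: running = 75, m = 9
After iteration 7: running = 84, m = 8
After iteration 8: running = 92, m = 7
After iteration 9: running = 99, m = 6
After iteration 10: running = 105, m = 5
After iteration 11: running = 110, m = 4
After iteration 12: running = 114, m = 3
After iteration 13: running = 117, m = 2
After iteration 14: running = 119, m = 1
After iteration 15: running = 120, m = 0
Loop ends.

Final answer: 120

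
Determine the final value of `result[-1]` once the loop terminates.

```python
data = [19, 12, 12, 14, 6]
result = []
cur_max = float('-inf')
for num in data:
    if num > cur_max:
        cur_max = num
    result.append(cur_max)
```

Let's trace through this code step by step.

Initialize: data = [19, 12, 12, 14, 6]
Initialize: result = []
Initialize: cur_max = -inf
Entering loop: for num in data:
After iteration 1: num = 19, result = [19], cur_max = 19
After iteration 2: num = 12, result = [19, 19], cur_max = 19
After iteration 3: num = 12, result = [19, 19, 19], cur_max = 19
After iteration 4: num = 14, result = [19, 19, 19, 19], cur_max = 19
After iteration 5: num = 6, result = [19, 19, 19, 19, 19], cur_max = 19
Loop ends.
result[-1] = 19

Final answer: 19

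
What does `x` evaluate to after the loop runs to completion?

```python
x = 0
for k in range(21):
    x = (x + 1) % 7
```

Let's trace through this code step by step.

Initialize: x = 0
Entering loop: for k in range(21):
After iteration 1: k = 0, x = 1
After iteration 2: k = 1, x = 2
After iteration 3: k = 2, x = 3
After iteration 4: k = 3, x = 4
After iteration 5: k = 4, x = 5
After iteration 6: k = 5, x = 6
After iteration 7: k = 6, x = 0
After iteration 8: k = 7, x = 1
After iteration 9: k = 8, x = 2
After iteration 10: k = 9, x = 3
After iteration 11: k = 10, x = 4
After iteration 12: k = 11, x = 5
After iteration 13: k = 12, x = 6
After iteration 14: k = 13, x = 0
After iteration 15: k = 14, x = 1
After iteration 16: k = 15, x = 2
After iteration 17: k = 16, x = 3
After iteration 18: k = 17, x = 4
After iteration 19: k = 18, x = 5
After iteration 20: k = 19, x = 6
After iteration 21: k = 20, x = 0
Loop ends.

Final answer: 0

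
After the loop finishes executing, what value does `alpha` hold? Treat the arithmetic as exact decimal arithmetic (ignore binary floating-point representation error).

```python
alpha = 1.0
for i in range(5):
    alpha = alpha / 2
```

Let's trace through this code step by step.

Initialize: alpha = 1.0
Entering loop: for i in range(5):
After iteration 1: i = 0, alpha = 0.5
After iteration 2: i = 1, alpha = 0.25
After iteration 3: i = 2, alpha = 0.125
After iteration 4: i = 3, alpha = 0.0625
After iteration 5: i = 4, alpha = 0.03125
Loop ends.

Final answer: 0.03125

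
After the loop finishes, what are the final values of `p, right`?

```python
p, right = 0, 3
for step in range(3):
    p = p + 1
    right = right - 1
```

Let's trace through this code step by step.

Initialize: p = 0
Initialize: right = 3
Entering loop: for step in range(3):
After iteration 1: step = 0, p = 1, right = 2
After iteration 2: step = 1, p = 2, right = 1
After iteration 3: step = 2, p = 3, right = 0
Loop ends.

Final answer: 3, 0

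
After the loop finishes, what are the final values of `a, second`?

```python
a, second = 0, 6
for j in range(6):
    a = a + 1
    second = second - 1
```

Let's trace through this code step by step.

Initialize: a = 0
Initialize: second = 6
Entering loop: for j in range(6):
After iteration 1: j = 0, a = 1, second = 5
After iteration 2: j = 1, a = 2, second = 4
After iteration 3: j = 2, a = 3, second = 3
After iteration 4: j = 3, a = 4, second = 2
After iteration 5: j = 4, a = 5, second = 1
After iteration 6: j = 5, a = 6, second = 0
Loop ends.

Final answer: 6, 0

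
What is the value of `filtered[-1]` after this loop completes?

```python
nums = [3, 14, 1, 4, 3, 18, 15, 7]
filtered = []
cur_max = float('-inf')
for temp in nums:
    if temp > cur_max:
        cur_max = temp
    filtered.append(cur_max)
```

Let's trace through this code step by step.

Initialize: nums = [3, 14, 1, 4, 3, 18, 15, 7]
Initialize: filtered = []
Initialize: cur_max = -inf
Entering loop: for temp in nums:
After iteration 1: temp = 3, filtered = [3], cur_max = 3
After iteration 2: temp = 14, filtered = [3, 14], cur_max = 14
After iteration 3: temp = 1, filtered = [3, 14, 14], cur_max = 14
After iteration 4: temp = 4, filtered = [3, 14, 14, 14], cur_max = 14
After iteration 5: temp = 3, filtered = [3, 14, 14, 14, 14], cur_max = 14
After iteration 6: temp = 18, filtered = [3, 14, 14, 14, 14, 18], cur_max = 18
After iteration 7: temp = 15, filtered = [3, 14, 14, 14, 14, 18, 18], cur_max = 18
After iteration 8: temp = 7, filtered = [3, 14, 14, 14, 14, 18, 18, 18], cur_max = 18
Loop ends.
filtered[-1] = 18

Final answer: 18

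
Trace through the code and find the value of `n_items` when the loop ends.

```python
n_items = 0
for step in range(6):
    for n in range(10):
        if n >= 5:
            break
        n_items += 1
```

Let's trace through this code step by step.

Initialize: n_items = 0
Entering loop: for step in range(6):
After iteration 1: step = 0, n_items = 5
After iteration 2: step = 1, n_items = 10
After iteration 3: step = 2, n_items = 15
After iteration 4: step = 3, n_items = 20
After iteration 5: step = 4, n_items = 25
After iteration 6: step = 5, n_items = 30
Loop ends.

Final answer: 30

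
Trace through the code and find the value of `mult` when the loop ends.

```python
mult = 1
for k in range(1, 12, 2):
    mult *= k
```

Let's trace through this code step by step.

Initialize: mult = 1
Entering loop: for k in range(1, 12, 2):
After iteration 1: k = 1, mult = 1
After iteration 2: k = 3, mult = 3
After iteration 3: k = 5, mult = 15
After iteration 4: k = 7, mult = 105
After iteration 5: k = 9, mult = 945
After iteration 6: k = 11, mult = 10395
Loop ends.

Final answer: 10395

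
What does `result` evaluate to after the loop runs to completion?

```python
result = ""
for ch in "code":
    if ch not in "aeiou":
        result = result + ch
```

Let's trace through this code step by step.

Initialize: result = ''
Entering loop: for ch in "code":
After iteration 1: ch = 'c', result = 'c'
After iteration 2: ch = 'o', result = 'c'
After iteration 3: ch = 'd', result = 'cd'
After iteration 4: ch = 'e', result = 'cd'
Loop ends.

Final answer: 'cd'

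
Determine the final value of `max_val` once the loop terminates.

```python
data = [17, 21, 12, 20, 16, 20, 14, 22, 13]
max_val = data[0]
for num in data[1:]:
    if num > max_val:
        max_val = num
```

Let's trace through this code step by step.

Initialize: data = [17, 21, 12, 20, 16, 20, 14, 22, 13]
Initialize: max_val = 17
Entering loop: for num in data[1:]:
After iteration 1: num = 21, max_val = 21
After iteration 2: num = 12, max_val = 21
After iteration 3: num = 20, max_val = 21
After iteration 4: num = 16, max_val = 21
After iteration 5: num = 20, max_val = 21
After iteration 6: num = 14, max_val = 21
After iteration 7: num = 22, max_val = 22
After iteration 8: num = 13, max_val = 22
Loop ends.

Final answer: 22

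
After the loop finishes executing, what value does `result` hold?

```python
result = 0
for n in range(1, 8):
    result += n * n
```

Let's trace through this code step by step.

Initialize: result = 0
Entering loop: for n in range(1, 8):
After iteration 1: n = 1, result = 1
After iteration 2: n = 2, result = 5
After iteration 3: n = 3, result = 14
After iteration 4: n = 4, result = 30
After iteration 5: n = 5, result = 55
After iteration 6: n = 6, result = 91
After iteration 7: n = 7, result = 140
Loop ends.

Final answer: 140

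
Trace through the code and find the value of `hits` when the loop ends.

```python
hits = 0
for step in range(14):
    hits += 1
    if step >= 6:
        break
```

Let's trace through this code step by step.

Initialize: hits = 0
Entering loop: for step in range(14):
After iteration 1: step = 0, hits = 1
After iteration 2: step = 1, hits = 2
After iteration 3: step = 2, hits = 3
After iteration 4: step = 3, hits = 4
After iteration 5: step = 4, hits = 5
After iteration 6: step = 5, hits = 6
After iteration 7: step = 6, hits = 7
Loop ends.

Final answer: 7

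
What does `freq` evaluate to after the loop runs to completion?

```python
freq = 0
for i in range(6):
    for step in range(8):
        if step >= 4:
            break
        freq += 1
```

Let's trace through this code step by step.

Initialize: freq = 0
Entering loop: for i in range(6):
After iteration 1: i = 0, freq = 4
After iteration 2: i = 1, freq = 8
After iteration 3: i = 2, freq = 12
After iteration 4: i = 3, freq = 16
After iteration 5: i = 4, freq = 20
After iteration 6: i = 5, freq = 24
Loop ends.

Final answer: 24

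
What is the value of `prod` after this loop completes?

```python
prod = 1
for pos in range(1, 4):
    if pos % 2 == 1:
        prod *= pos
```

Let's trace through this code step by step.

Initialize: prod = 1
Entering loop: for pos in range(1, 4):
After iteration 1: pos = 1, prod = 1
After iteration 2: pos = 2, prod = 1
After iteration 3: pos = 3, prod = 3
Loop ends.

Final answer: 3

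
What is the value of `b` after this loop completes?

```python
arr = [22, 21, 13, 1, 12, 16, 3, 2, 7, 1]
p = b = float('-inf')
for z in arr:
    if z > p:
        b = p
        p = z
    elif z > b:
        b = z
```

Let's trace through this code step by step.

Initialize: arr = [22, 21, 13, 1, 12, 16, 3, 2, 7, 1]
Initialize: p = -inf
Initialize: b = -inf
Entering loop: for z in arr:
After iteration 1: z = 22, p = 22, b = -inf
After iteration 2: z = 21, p = 22, b = 21
After iteration 3: z = 13, p = 22, b = 21
After iteration 4: z = 1, p = 22, b = 21
After iteration 5: z = 12, p = 22, b = 21
After iteration 6: z = 16, p = 22, b = 21
After iteration 7: z = 3, p = 22, b = 21
After iteration 8: z = 2, p = 22, b = 21
After iteration 9: z = 7, p = 22, b = 21
After iteration 10: z = 1, p = 22, b = 21
Loop ends.

Final answer: 21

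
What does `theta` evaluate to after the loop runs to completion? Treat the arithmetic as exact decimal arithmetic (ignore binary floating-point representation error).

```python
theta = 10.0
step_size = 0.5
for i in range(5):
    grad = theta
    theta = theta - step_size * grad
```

Let's trace through this code step by step.

Initialize: theta = 10.0
Initialize: step_size = 0.5
Entering loop: for i in range(5):
After iteration 1: i = 0, theta = 5.0, grad = 10.0
After iteration 2: i = 1, theta = 2.5, grad = 5.0
After iteration 3: i = 2, theta = 1.25, grad = 2.5
After iteration 4: i = 3, theta = 0.625, grad = 1.25
After iteration 5: i = 4, theta = 0.3125, grad = 0.625
Loop ends.

Final answer: 0.3125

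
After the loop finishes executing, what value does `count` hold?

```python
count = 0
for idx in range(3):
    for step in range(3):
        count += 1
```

Let's trace through this code step by step.

Initialize: count = 0
Entering loop: for idx in range(3):
After iteration 1: idx = 0, count = 3
After iteration 2: idx = 1, count = 6
After iteration 3: idx = 2, count = 9
Loop ends.

Final answer: 9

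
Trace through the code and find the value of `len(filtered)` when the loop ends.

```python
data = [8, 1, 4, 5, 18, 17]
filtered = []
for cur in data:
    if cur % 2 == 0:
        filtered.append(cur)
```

Let's trace through this code step by step.

Initialize: data = [8, 1, 4, 5, 18, 17]
Initialize: filtered = []
Entering loop: for cur in data:
After iteration 1: cur = 8, filtered = [8]
After iteration 2: cur = 1, filtered = [8]
After iteration 3: cur = 4, filtered = [8, 4]
After iteration 4: cur = 5, filtered = [8, 4]
After iteration 5: cur = 18, filtered = [8, 4, 18]
After iteration 6: cur = 17, filtered = [8, 4, 18]
Loop ends.
len(filtered) = 3

Final answer: 3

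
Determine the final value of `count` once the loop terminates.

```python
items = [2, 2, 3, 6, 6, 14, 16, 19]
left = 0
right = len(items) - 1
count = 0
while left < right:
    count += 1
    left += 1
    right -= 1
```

Let's trace through this code step by step.

Initialize: items = [2, 2, 3, 6, 6, 14, 16, 19]
Initialize: left = 0
Initialize: right = 7
Initialize: count = 0
Entering loop: while left < right:
After iteration 1: left = 1, right = 6, count = 1
After iteration 2: left = 2, right = 5, count = 2
After iteration 3: left = 3, right = 4, count = 3
After iteration 4: left = 4, right = 3, count = 4
Loop ends.

Final answer: 4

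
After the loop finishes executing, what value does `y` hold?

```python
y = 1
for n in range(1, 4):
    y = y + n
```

Let's trace through this code step by step.

Initialize: y = 1
Entering loop: for n in range(1, 4):
After iteration 1: n = 1, y = 2
After iteration 2: n = 2, y = 4
After iteration 3: n = 3, y = 7
Loop ends.

Final answer: 7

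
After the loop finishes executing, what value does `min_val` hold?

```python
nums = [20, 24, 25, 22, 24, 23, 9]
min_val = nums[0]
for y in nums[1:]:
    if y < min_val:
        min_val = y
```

Let's trace through this code step by step.

Initialize: nums = [20, 24, 25, 22, 24, 23, 9]
Initialize: min_val = 20
Entering loop: for y in nums[1:]:
After iteration 1: y = 24, min_val = 20
After iteration 2: y = 25, min_val = 20
After iteration 3: y = 22, min_val = 20
After iteration 4: y = 24, min_val = 20
After iteration 5: y = 23, min_val = 20
After iteration 6: y = 9, min_val = 9
Loop ends.

Final answer: 9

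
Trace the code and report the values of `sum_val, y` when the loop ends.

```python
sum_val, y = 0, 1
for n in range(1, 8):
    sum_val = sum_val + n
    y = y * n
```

Let's trace through this code step by step.

Initialize: sum_val = 0
Initialize: y = 1
Entering loop: for n in range(1, 8):
After iteration 1: n = 1, sum_val = 1, y = 1
After iteration 2: n = 2, sum_val = 3, y = 2
After iteration 3: n = 3, sum_val = 6, y = 6
After iteration 4: n = 4, sum_val = 10, y = 24
After iteration 5: n = 5, sum_val = 15, y = 120
After iteration 6: n = 6, sum_val = 21, y = 720
After iteration 7: n = 7, sum_val = 28, y = 5040
Loop ends.

Final answer: 28, 5040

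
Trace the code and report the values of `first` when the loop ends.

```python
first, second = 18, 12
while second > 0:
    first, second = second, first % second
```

Let's trace through this code step by step.

Initialize: first = 18
Initialize: second = 12
Entering loop: while second > 0:
After iteration 1: first = 12, second = 6
After iteration 2: first = 6, second = 0
Loop ends.

Final answer: 6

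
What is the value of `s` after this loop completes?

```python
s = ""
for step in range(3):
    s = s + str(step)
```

Let's trace through this code step by step.

Initialize: s = ''
Entering loop: for step in range(3):
After iteration 1: step = 0, s = '0'
After iteration 2: step = 1, s = '01'
After iteration 3: step = 2, s = '012'
Loop ends.

Final answer: '012'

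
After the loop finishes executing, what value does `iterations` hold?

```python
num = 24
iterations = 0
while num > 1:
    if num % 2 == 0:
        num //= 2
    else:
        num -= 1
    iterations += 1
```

Let's trace through this code step by step.

Initialize: num = 24
Initialize: iterations = 0
Entering loop: while num > 1:
After iteration 1: num = 12, iterations = 1
After iteration 2: num = 6, iterations = 2
After iteration 3: num = 3, iterations = 3
After iteration 4: num = 2, iterations = 4
After iteration 5: num = 1, iterations = 5
Loop ends.

Final answer: 5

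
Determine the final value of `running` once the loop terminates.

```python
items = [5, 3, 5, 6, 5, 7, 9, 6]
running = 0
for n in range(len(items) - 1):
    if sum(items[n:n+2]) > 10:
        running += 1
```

Let's trace through this code step by step.

Initialize: items = [5, 3, 5, 6, 5, 7, 9, 6]
Initialize: running = 0
Entering loop: for n in range(len(items) - 1):
After iteration 1: n = 0, running = 0
After iteration 2: n = 1, running = 0
After iteration 3: n = 2, running = 1
After iteration 4: n = 3, running = 2
After iteration 5: n = 4, running = 3
After iteration 6: n = 5, running = 4
After iteration 7: n = 6, running = 5
Loop ends.

Final answer: 5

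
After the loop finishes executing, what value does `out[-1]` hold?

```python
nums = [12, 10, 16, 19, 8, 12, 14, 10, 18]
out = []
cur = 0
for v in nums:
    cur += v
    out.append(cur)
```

Let's trace through this code step by step.

Initialize: nums = [12, 10, 16, 19, 8, 12, 14, 10, 18]
Initialize: out = []
Initialize: cur = 0
Entering loop: for v in nums:
After iteration 1: v = 12, out = [12], cur = 12
After iteration 2: v = 10, out = [12, 22], cur = 22
After iteration 3: v = 16, out = [12, 22, 38], cur = 38
After iteration 4: v = 19, out = [12, 22, 38, 57], cur = 57
After iteration 5: v = 8, out = [12, 22, 38, 57, 65], cur = 65
After iteration 6: v = 12, out = [12, 22, 38, 57, 65, 77], cur = 77
After iteration 7: v = 14, out = [12, 22, 38, 57, 65, 77, 91], cur = 91
After iteration 8: v = 10, out = [12, 22, 38, 57, 65, 77, 91, 101], cur = 101
After iteration 9: v = 18, out = [12, 22, 38, 57, 65, 77, 91, 101, 119], cur = 119
Loop ends.
out[-1] = 119

Final answer: 119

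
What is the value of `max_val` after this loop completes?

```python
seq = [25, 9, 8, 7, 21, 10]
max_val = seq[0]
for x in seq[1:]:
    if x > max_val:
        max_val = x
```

Let's trace through this code step by step.

Initialize: seq = [25, 9, 8, 7, 21, 10]
Initialize: max_val = 25
Entering loop: for x in seq[1:]:
After iteration 1: x = 9, max_val = 25
After iteration 2: x = 8, max_val = 25
After iteration 3: x = 7, max_val = 25
After iteration 4: x = 21, max_val = 25
After iteration 5: x = 10, max_val = 25
Loop ends.

Final answer: 25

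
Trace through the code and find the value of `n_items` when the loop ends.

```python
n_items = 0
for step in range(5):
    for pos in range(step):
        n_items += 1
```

Let's trace through this code step by step.

Initialize: n_items = 0
Entering loop: for step in range(5):
After iteration 1: step = 0, n_items = 0
After iteration 2: step = 1, n_items = 1, pos = 0
After iteration 3: step = 2, n_items = 3, pos = 1
After iteration 4: step = 3, n_items = 6, pos = 2
After iteration 5: step = 4, n_items = 10, pos = 3
Loop ends.

Final answer: 10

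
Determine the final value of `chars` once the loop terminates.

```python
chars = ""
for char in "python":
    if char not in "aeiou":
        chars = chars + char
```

Let's trace through this code step by step.

Initialize: chars = ''
Entering loop: for char in "python":
After iteration 1: char = 'p', chars = 'p'
After iteration 2: char = 'y', chars = 'py'
After iteration 3: char = 't', chars = 'pyt'
After iteration 4: char = 'h', chars = 'pyth'
After iteration 5: char = 'o', chars = 'pyth'
After iteration 6: char = 'n', chars = 'pythn'
Loop ends.

Final answer: 'pythn'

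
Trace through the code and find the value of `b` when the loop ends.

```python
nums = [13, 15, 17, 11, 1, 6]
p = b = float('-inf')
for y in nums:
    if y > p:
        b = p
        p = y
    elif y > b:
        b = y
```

Let's trace through this code step by step.

Initialize: nums = [13, 15, 17, 11, 1, 6]
Initialize: p = -inf
Initialize: b = -inf
Entering loop: for y in nums:
After iteration 1: y = 13, p = 13, b = -inf
After iteration 2: y = 15, p = 15, b = 13
After iteration 3: y = 17, p = 17, b = 15
After iteration 4: y = 11, p = 17, b = 15
After iteration 5: y = 1, p = 17, b = 15
After iteration 6: y = 6, p = 17, b = 15
Loop ends.

Final answer: 15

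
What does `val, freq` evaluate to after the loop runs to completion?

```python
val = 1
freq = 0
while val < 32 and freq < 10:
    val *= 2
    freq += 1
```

Let's trace through this code step by step.

Initialize: val = 1
Initialize: freq = 0
Entering loop: while val < 32 and freq < 10:
After iteration 1: val = 2, freq = 1
After iteration 2: val = 4, freq = 2
After iteration 3: val = 8, freq = 3
After iteration 4: val = 16, freq = 4
After iteration 5: val = 32, freq = 5
Loop ends.

Final answer: 32, 5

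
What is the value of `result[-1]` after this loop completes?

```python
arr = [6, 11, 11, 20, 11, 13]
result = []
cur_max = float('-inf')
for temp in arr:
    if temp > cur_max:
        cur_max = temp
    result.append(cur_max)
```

Let's trace through this code step by step.

Initialize: arr = [6, 11, 11, 20, 11, 13]
Initialize: result = []
Initialize: cur_max = -inf
Entering loop: for temp in arr:
After iteration 1: temp = 6, result = [6], cur_max = 6
After iteration 2: temp = 11, result = [6, 11], cur_max = 11
After iteration 3: temp = 11, result = [6, 11, 11], cur_max = 11
After iteration 4: temp = 20, result = [6, 11, 11, 20], cur_max = 20
After iteration 5: temp = 11, result = [6, 11, 11, 20, 20], cur_max = 20
After iteration 6: temp = 13, result = [6, 11, 11, 20, 20, 20], cur_max = 20
Loop ends.
result[-1] = 20

Final answer: 20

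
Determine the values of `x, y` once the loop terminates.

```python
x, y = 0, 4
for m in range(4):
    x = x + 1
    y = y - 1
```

Let's trace through this code step by step.

Initialize: x = 0
Initialize: y = 4
Entering loop: for m in range(4):
After iteration 1: m = 0, x = 1, y = 3
After iteration 2: m = 1, x = 2, y = 2
After iteration 3: m = 2, x = 3, y = 1
After iteration 4: m = 3, x = 4, y = 0
Loop ends.

Final answer: 4, 0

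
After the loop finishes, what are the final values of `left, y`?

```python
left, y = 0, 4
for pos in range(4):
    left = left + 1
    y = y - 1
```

Let's trace through this code step by step.

Initialize: left = 0
Initialize: y = 4
Entering loop: for pos in range(4):
After iteration 1: pos = 0, left = 1, y = 3
After iteration 2: pos = 1, left = 2, y = 2
After iteration 3: pos = 2, left = 3, y = 1
After iteration 4: pos = 3, left = 4, y = 0
Loop ends.

Final answer: 4, 0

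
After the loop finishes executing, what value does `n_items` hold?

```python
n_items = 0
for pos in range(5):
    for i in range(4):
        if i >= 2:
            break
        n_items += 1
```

Let's trace through this code step by step.

Initialize: n_items = 0
Entering loop: for pos in range(5):
After iteration 1: pos = 0, n_items = 2
After iteration 2: pos = 1, n_items = 4
After iteration 3: pos = 2, n_items = 6
After iteration 4: pos = 3, n_items = 8
After iteration 5: pos = 4, n_items = 10
Loop ends.

Final answer: 10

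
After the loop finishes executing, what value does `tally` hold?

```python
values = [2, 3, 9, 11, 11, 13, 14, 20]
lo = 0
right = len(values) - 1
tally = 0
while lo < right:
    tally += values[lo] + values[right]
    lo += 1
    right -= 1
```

Let's trace through this code step by step.

Initialize: values = [2, 3, 9, 11, 11, 13, 14, 20]
Initialize: lo = 0
Initialize: right = 7
Initialize: tally = 0
Entering loop: while lo < right:
After iteration 1: lo = 1, right = 6, tally = 22
After iteration 2: lo = 2, right = 5, tally = 39
After iteration 3: lo = 3, right = 4, tally = 61
After iteration 4: lo = 4, right = 3, tally = 83
Loop ends.

Final answer: 83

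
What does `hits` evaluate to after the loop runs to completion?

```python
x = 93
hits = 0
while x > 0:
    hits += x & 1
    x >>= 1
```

Let's trace through this code step by step.

Initialize: x = 93
Initialize: hits = 0
Entering loop: while x > 0:
After iteration 1: x = 46, hits = 1
After iteration 2: x = 23, hits = 1
After iteration 3: x = 11, hits = 2
After iteration 4: x = 5, hits = 3
After iteration 5: x = 2, hits = 4
After iteration 6: x = 1, hits = 4
After iteration 7: x = 0, hits = 5
Loop ends.

Final answer: 5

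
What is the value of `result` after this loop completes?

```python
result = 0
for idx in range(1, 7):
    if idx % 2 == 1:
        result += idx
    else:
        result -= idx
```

Let's trace through this code step by step.

Initialize: result = 0
Entering loop: for idx in range(1, 7):
After iteration 1: idx = 1, result = 1
After iteration 2: idx = 2, result = -1
After iteration 3: idx = 3, result = 2
After iteration 4: idx = 4, result = -2
After iteration 5: idx = 5, result = 3
After iteration 6: idx = 6, result = -3
Loop ends.

Final answer: -3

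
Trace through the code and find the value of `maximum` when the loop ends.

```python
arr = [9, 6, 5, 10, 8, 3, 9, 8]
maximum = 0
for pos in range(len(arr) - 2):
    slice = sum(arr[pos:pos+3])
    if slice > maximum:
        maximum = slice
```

Let's trace through this code step by step.

Initialize: arr = [9, 6, 5, 10, 8, 3, 9, 8]
Initialize: maximum = 0
Entering loop: for pos in range(len(arr) - 2):
After iteration 1: pos = 0, maximum = 20, slice = 20
After iteration 2: pos = 1, maximum = 21, slice = 21
After iteration 3: pos = 2, maximum = 23, slice = 23
After iteration 4: pos = 3, maximum = 23, slice = 21
After iteration 5: pos = 4, maximum = 23, slice = 20
After iteration 6: pos = 5, maximum = 23, slice = 20
Loop ends.

Final answer: 23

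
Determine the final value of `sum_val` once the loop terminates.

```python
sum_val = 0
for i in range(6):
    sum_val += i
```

Let's trace through this code step by step.

Initialize: sum_val = 0
Entering loop: for i in range(6):
After iteration 1: i = 0, sum_val = 0
After iteration 2: i = 1, sum_val = 1
After iteration 3: i = 2, sum_val = 3
After iteration 4: i = 3, sum_val = 6
After iteration 5: i = 4, sum_val = 10
After iteration 6: i = 5, sum_val = 15
Loop ends.

Final answer: 15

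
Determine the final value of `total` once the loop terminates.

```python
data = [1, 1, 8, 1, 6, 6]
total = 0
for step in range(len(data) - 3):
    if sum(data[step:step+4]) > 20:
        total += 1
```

Let's trace through this code step by step.

Initialize: data = [1, 1, 8, 1, 6, 6]
Initialize: total = 0
Entering loop: for step in range(len(data) - 3):
After iteration 1: step = 0, total = 0
After iteration 2: step = 1, total = 0
After iteration 3: step = 2, total = 1
Loop ends.

Final answer: 1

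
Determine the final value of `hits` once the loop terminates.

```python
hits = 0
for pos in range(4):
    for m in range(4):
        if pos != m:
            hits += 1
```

Let's trace through this code step by step.

Initialize: hits = 0
Entering loop: for pos in range(4):
After iteration 1: pos = 0, hits = 3
After iteration 2: pos = 1, hits = 6
After iteration 3: pos = 2, hits = 9
After iteration 4: pos = 3, hits = 12
Loop ends.

Final answer: 12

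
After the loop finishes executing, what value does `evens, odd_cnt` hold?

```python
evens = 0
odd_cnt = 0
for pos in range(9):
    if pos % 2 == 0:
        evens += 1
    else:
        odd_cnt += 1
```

Let's trace through this code step by step.

Initialize: evens = 0
Initialize: odd_cnt = 0
Entering loop: for pos in range(9):
After iteration 1: pos = 0, evens = 1, odd_cnt = 0
After iteration 2: pos = 1, evens = 1, odd_cnt = 1
After iteration 3: pos = 2, evens = 2, odd_cnt = 1
After iteration 4: pos = 3, evens = 2, odd_cnt = 2
After iteration 5: pos = 4, evens = 3, odd_cnt = 2
After iteration 6: pos = 5, evens = 3, odd_cnt = 3
After iteration 7: pos = 6, evens = 4, odd_cnt = 3
After iteration 8: pos = 7, evens = 4, odd_cnt = 4
After iteration 9: pos = 8, evens = 5, odd_cnt = 4
Loop ends.

Final answer: 5, 4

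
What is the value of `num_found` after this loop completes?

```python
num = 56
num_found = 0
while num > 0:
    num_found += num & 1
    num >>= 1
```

Let's trace through this code step by step.

Initialize: num = 56
Initialize: num_found = 0
Entering loop: while num > 0:
After iteration 1: num = 28, num_found = 0
After iteration 2: num = 14, num_found = 0
After iteration 3: num = 7, num_found = 0
After iteration 4: num = 3, num_found = 1
After iteration 5: num = 1, num_found = 2
After iteration 6: num = 0, num_found = 3
Loop ends.

Final answer: 3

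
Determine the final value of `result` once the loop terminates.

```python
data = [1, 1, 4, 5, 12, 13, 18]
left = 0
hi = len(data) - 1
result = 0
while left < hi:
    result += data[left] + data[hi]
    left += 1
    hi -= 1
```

Let's trace through this code step by step.

Initialize: data = [1, 1, 4, 5, 12, 13, 18]
Initialize: left = 0
Initialize: hi = 6
Initialize: result = 0
Entering loop: while left < hi:
After iteration 1: left = 1, hi = 5, result = 19
After iteration 2: left = 2, hi = 4, result = 33
After iteration 3: left = 3, hi = 3, result = 49
Loop ends.

Final answer: 49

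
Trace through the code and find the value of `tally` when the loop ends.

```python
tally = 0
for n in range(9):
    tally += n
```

Let's trace through this code step by step.

Initialize: tally = 0
Entering loop: for n in range(9):
After iteration 1: n = 0, tally = 0
After iteration 2: n = 1, tally = 1
After iteration 3: n = 2, tally = 3
After iteration 4: n = 3, tally = 6
After iteration 5: n = 4, tally = 10
After iteration 6: n = 5, tally = 15
After iteration 7: n = 6, tally = 21
After iteration 8: n = 7, tally = 28
After iteration 9: n = 8, tally = 36
Loop ends.

Final answer: 36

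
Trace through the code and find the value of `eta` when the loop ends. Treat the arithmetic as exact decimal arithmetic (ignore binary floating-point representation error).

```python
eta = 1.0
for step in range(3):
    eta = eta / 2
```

Let's trace through this code step by step.

Initialize: eta = 1.0
Entering loop: for step in range(3):
After iteration 1: step = 0, eta = 0.5
After iteration 2: step = 1, eta = 0.25
After iteration 3: step = 2, eta = 0.125
Loop ends.

Final answer: 0.125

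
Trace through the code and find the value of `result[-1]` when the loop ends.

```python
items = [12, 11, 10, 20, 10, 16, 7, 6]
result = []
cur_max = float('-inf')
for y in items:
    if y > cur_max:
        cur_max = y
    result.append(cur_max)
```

Let's trace through this code step by step.

Initialize: items = [12, 11, 10, 20, 10, 16, 7, 6]
Initialize: result = []
Initialize: cur_max = -inf
Entering loop: for y in items:
After iteration 1: y = 12, result = [12], cur_max = 12
After iteration 2: y = 11, result = [12, 12], cur_max = 12
After iteration 3: y = 10, result = [12, 12, 12], cur_max = 12
After iteration 4: y = 20, result = [12, 12, 12, 20], cur_max = 20
After iteration 5: y = 10, result = [12, 12, 12, 20, 20], cur_max = 20
After iteration 6: y = 16, result = [12, 12, 12, 20, 20, 20], cur_max = 20
After iteration 7: y = 7, result = [12, 12, 12, 20, 20, 20, 20], cur_max = 20
After iteration 8: y = 6, result = [12, 12, 12, 20, 20, 20, 20, 20], cur_max = 20
Loop ends.
result[-1] = 20

Final answer: 20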